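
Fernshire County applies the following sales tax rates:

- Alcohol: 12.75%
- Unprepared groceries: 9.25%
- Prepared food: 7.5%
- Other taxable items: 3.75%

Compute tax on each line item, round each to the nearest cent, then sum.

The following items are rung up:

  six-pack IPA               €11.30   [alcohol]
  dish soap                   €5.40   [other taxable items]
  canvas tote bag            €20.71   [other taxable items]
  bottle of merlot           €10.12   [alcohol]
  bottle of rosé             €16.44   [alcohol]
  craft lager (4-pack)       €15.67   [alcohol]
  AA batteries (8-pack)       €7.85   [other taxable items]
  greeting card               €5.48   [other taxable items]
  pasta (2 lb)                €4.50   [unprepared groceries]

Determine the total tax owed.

€8.73

Six-pack IPA €11.30: alcohol → 12.75% → €1.44
Dish soap €5.40: other taxable items → 3.75% → €0.20
Canvas tote bag €20.71: other taxable items → 3.75% → €0.78
Bottle of merlot €10.12: alcohol → 12.75% → €1.29
Bottle of rosé €16.44: alcohol → 12.75% → €2.10
Craft lager (4-pack) €15.67: alcohol → 12.75% → €2.00
AA batteries (8-pack) €7.85: other taxable items → 3.75% → €0.29
Greeting card €5.48: other taxable items → 3.75% → €0.21
Pasta (2 lb) €4.50: unprepared groceries → 9.25% → €0.42
Total tax = €1.44 + €0.20 + €0.78 + €1.29 + €2.10 + €2.00 + €0.29 + €0.21 + €0.42 = €8.73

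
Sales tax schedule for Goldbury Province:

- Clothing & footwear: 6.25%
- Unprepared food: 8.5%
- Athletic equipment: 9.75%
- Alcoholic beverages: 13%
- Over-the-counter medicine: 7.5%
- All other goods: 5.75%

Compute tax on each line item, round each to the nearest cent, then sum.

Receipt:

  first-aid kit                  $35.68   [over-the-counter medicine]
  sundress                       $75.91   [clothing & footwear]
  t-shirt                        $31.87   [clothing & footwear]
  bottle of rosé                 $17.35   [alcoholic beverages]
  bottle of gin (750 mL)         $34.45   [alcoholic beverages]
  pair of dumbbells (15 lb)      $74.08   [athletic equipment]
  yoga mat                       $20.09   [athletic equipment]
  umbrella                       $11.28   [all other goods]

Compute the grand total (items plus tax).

$326.69

First-aid kit $35.68: over-the-counter medicine → 7.5% → $2.68
Sundress $75.91: clothing & footwear → 6.25% → $4.74
T-shirt $31.87: clothing & footwear → 6.25% → $1.99
Bottle of rosé $17.35: alcoholic beverages → 13% → $2.26
Bottle of gin (750 mL) $34.45: alcoholic beverages → 13% → $4.48
Pair of dumbbells (15 lb) $74.08: athletic equipment → 9.75% → $7.22
Yoga mat $20.09: athletic equipment → 9.75% → $1.96
Umbrella $11.28: all other goods → 5.75% → $0.65
Subtotal = $300.71; tax = $25.98; total due = $326.69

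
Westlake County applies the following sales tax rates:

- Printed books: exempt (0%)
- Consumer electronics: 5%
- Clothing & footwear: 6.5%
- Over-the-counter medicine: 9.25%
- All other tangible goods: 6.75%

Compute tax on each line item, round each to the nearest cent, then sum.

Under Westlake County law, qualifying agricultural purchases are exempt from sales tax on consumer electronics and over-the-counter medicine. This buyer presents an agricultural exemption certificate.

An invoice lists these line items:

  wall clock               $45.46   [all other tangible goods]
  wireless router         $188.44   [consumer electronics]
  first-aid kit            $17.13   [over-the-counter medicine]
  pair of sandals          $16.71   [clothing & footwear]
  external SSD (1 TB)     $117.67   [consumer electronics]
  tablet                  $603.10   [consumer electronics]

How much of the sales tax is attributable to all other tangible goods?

Wall clock $45.46: all other tangible goods → 6.75% → $3.07
Tax on all other tangible goods = $3.07

$3.07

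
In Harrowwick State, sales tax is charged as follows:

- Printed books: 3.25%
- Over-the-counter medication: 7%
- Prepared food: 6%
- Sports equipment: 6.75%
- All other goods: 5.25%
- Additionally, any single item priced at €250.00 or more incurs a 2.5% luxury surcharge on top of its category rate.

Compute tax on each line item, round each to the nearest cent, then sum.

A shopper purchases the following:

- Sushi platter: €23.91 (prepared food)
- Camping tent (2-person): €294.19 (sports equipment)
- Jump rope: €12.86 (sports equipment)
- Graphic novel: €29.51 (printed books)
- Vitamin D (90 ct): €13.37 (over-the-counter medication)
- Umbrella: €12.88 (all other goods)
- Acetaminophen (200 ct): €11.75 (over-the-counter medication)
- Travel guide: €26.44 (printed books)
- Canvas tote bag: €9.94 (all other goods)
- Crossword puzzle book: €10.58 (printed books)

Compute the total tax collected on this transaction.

Sushi platter €23.91: prepared food → 6% → €1.43
Camping tent (2-person) €294.19: sports equipment → 6.75% + 2.5% surcharge = 9.25% → €27.21
Jump rope €12.86: sports equipment → 6.75% → €0.87
Graphic novel €29.51: printed books → 3.25% → €0.96
Vitamin D (90 ct) €13.37: over-the-counter medication → 7% → €0.94
Umbrella €12.88: all other goods → 5.25% → €0.68
Acetaminophen (200 ct) €11.75: over-the-counter medication → 7% → €0.82
Travel guide €26.44: printed books → 3.25% → €0.86
Canvas tote bag €9.94: all other goods → 5.25% → €0.52
Crossword puzzle book €10.58: printed books → 3.25% → €0.34
Total tax = €1.43 + €27.21 + €0.87 + €0.96 + €0.94 + €0.68 + €0.82 + €0.86 + €0.52 + €0.34 = €34.63

€34.63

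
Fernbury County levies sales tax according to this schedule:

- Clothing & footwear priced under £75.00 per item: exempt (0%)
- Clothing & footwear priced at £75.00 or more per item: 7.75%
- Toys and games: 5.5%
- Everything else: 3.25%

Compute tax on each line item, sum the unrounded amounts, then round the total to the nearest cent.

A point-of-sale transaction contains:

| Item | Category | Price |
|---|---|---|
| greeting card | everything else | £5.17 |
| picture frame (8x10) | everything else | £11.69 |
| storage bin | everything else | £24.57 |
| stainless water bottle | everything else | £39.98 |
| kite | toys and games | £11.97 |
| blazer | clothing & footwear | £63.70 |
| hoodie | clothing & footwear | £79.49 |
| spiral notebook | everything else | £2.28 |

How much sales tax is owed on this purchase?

Greeting card £5.17: everything else → 3.25% → £0.168025
Picture frame (8x10) £11.69: everything else → 3.25% → £0.379925
Storage bin £24.57: everything else → 3.25% → £0.798525
Stainless water bottle £39.98: everything else → 3.25% → £1.29935
Kite £11.97: toys and games → 5.5% → £0.65835
Blazer £63.70: clothing & footwear, under £75.00 → 0% → £0.00
Hoodie £79.49: clothing & footwear, £75.00 or more → 7.75% → £6.160475
Spiral notebook £2.28: everything else → 3.25% → £0.0741
Unrounded tax sum = £9.53875 → £9.54

£9.54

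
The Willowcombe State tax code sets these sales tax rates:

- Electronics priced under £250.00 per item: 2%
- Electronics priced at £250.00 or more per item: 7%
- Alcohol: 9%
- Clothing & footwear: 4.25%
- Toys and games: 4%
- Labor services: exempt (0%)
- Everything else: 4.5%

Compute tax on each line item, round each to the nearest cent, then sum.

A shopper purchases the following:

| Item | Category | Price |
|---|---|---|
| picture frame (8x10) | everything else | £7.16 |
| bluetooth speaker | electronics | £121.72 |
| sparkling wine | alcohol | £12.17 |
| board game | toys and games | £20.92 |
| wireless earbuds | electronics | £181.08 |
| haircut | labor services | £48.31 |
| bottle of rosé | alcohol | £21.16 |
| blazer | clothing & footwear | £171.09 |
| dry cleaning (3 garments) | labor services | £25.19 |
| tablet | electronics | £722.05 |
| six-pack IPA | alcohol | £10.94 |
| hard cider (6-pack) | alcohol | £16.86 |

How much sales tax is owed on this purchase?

Picture frame (8x10) £7.16: everything else → 4.5% → £0.32
Bluetooth speaker £121.72: electronics, under £250.00 → 2% → £2.43
Sparkling wine £12.17: alcohol → 9% → £1.10
Board game £20.92: toys and games → 4% → £0.84
Wireless earbuds £181.08: electronics, under £250.00 → 2% → £3.62
Haircut £48.31: labor services → 0% → £0.00
Bottle of rosé £21.16: alcohol → 9% → £1.90
Blazer £171.09: clothing & footwear → 4.25% → £7.27
Dry cleaning (3 garments) £25.19: labor services → 0% → £0.00
Tablet £722.05: electronics, £250.00 or more → 7% → £50.54
Six-pack IPA £10.94: alcohol → 9% → £0.98
Hard cider (6-pack) £16.86: alcohol → 9% → £1.52
Total tax = £0.32 + £2.43 + £1.10 + £0.84 + £3.62 + £1.90 + £7.27 + £50.54 + £0.98 + £1.52 = £70.52

£70.52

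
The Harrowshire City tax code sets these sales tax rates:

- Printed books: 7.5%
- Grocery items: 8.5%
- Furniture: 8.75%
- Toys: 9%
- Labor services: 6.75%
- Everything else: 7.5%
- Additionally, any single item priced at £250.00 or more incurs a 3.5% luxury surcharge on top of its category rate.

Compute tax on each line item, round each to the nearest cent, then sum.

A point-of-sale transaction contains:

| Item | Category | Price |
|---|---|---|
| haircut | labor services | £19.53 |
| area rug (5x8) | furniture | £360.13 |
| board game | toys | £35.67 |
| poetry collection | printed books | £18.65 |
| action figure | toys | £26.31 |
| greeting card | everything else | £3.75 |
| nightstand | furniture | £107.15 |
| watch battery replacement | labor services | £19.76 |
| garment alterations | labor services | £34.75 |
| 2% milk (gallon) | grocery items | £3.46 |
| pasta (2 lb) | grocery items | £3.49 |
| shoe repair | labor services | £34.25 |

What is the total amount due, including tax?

£735.56

Haircut £19.53: labor services → 6.75% → £1.32
Area rug (5x8) £360.13: furniture → 8.75% + 3.5% surcharge = 12.25% → £44.12
Board game £35.67: toys → 9% → £3.21
Poetry collection £18.65: printed books → 7.5% → £1.40
Action figure £26.31: toys → 9% → £2.37
Greeting card £3.75: everything else → 7.5% → £0.28
Nightstand £107.15: furniture → 8.75% → £9.38
Watch battery replacement £19.76: labor services → 6.75% → £1.33
Garment alterations £34.75: labor services → 6.75% → £2.35
2% milk (gallon) £3.46: grocery items → 8.5% → £0.29
Pasta (2 lb) £3.49: grocery items → 8.5% → £0.30
Shoe repair £34.25: labor services → 6.75% → £2.31
Subtotal = £666.90; tax = £68.66; total due = £735.56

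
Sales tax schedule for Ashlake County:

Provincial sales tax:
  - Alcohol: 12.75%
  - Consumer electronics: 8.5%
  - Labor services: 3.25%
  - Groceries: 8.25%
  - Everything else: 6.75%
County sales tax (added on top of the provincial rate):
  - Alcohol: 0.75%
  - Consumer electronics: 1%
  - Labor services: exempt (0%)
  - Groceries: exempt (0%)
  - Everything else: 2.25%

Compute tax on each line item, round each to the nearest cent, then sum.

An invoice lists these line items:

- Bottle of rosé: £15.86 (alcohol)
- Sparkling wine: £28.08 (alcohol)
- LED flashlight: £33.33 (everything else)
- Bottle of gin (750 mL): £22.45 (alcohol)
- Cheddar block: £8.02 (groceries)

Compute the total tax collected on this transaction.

Bottle of rosé £15.86: alcohol → 12.75% + 0.75% county = 13.5% → £2.14
Sparkling wine £28.08: alcohol → 12.75% + 0.75% county = 13.5% → £3.79
LED flashlight £33.33: everything else → 6.75% + 2.25% county = 9% → £3.00
Bottle of gin (750 mL) £22.45: alcohol → 12.75% + 0.75% county = 13.5% → £3.03
Cheddar block £8.02: groceries → 8.25% + 0% county = 8.25% → £0.66
Total tax = £2.14 + £3.79 + £3.00 + £3.03 + £0.66 = £12.62

£12.62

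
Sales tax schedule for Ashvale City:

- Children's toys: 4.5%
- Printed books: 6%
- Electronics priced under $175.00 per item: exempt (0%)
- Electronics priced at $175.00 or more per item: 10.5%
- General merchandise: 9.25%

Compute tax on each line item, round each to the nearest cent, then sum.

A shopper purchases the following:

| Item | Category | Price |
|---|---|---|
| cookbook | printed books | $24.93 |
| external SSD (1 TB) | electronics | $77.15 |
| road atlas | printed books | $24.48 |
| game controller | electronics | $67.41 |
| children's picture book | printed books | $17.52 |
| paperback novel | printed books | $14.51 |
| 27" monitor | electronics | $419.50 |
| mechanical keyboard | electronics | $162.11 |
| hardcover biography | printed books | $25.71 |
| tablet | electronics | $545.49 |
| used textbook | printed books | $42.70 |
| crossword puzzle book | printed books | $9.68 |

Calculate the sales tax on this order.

$110.90

Cookbook $24.93: printed books → 6% → $1.50
External SSD (1 TB) $77.15: electronics, under $175.00 → 0% → $0.00
Road atlas $24.48: printed books → 6% → $1.47
Game controller $67.41: electronics, under $175.00 → 0% → $0.00
Children's picture book $17.52: printed books → 6% → $1.05
Paperback novel $14.51: printed books → 6% → $0.87
27" monitor $419.50: electronics, $175.00 or more → 10.5% → $44.05
Mechanical keyboard $162.11: electronics, under $175.00 → 0% → $0.00
Hardcover biography $25.71: printed books → 6% → $1.54
Tablet $545.49: electronics, $175.00 or more → 10.5% → $57.28
Used textbook $42.70: printed books → 6% → $2.56
Crossword puzzle book $9.68: printed books → 6% → $0.58
Total tax = $1.50 + $1.47 + $1.05 + $0.87 + $44.05 + $1.54 + $57.28 + $2.56 + $0.58 = $110.90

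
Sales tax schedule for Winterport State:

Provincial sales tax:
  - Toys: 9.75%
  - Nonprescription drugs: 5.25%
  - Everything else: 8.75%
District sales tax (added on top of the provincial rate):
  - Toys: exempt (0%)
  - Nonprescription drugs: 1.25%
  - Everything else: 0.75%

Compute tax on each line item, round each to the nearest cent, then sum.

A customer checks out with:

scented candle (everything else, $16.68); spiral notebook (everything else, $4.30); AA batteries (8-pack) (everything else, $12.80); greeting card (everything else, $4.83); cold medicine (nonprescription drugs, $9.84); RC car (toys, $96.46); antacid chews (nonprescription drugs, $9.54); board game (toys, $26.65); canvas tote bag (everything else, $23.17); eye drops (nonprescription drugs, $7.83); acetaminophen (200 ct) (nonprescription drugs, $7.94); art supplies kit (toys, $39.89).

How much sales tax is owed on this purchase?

Scented candle $16.68: everything else → 8.75% + 0.75% district = 9.5% → $1.58
Spiral notebook $4.30: everything else → 8.75% + 0.75% district = 9.5% → $0.41
AA batteries (8-pack) $12.80: everything else → 8.75% + 0.75% district = 9.5% → $1.22
Greeting card $4.83: everything else → 8.75% + 0.75% district = 9.5% → $0.46
Cold medicine $9.84: nonprescription drugs → 5.25% + 1.25% district = 6.5% → $0.64
RC car $96.46: toys → 9.75% + 0% district = 9.75% → $9.40
Antacid chews $9.54: nonprescription drugs → 5.25% + 1.25% district = 6.5% → $0.62
Board game $26.65: toys → 9.75% + 0% district = 9.75% → $2.60
Canvas tote bag $23.17: everything else → 8.75% + 0.75% district = 9.5% → $2.20
Eye drops $7.83: nonprescription drugs → 5.25% + 1.25% district = 6.5% → $0.51
Acetaminophen (200 ct) $7.94: nonprescription drugs → 5.25% + 1.25% district = 6.5% → $0.52
Art supplies kit $39.89: toys → 9.75% + 0% district = 9.75% → $3.89
Total tax = $1.58 + $0.41 + $1.22 + $0.46 + $0.64 + $9.40 + $0.62 + $2.60 + $2.20 + $0.51 + $0.52 + $3.89 = $24.05

$24.05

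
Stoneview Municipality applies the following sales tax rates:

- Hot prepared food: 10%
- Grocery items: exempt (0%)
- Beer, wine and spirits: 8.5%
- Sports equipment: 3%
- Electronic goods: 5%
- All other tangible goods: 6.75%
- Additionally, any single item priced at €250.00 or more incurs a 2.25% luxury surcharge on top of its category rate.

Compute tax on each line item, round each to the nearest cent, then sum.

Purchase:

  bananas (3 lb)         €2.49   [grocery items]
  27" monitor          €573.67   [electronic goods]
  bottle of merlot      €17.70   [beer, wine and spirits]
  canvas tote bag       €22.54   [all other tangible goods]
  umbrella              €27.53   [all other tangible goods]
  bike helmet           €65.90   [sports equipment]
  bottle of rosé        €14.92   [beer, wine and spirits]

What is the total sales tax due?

€49.72

Bananas (3 lb) €2.49: grocery items → 0% → €0.00
27" monitor €573.67: electronic goods → 5% + 2.25% surcharge = 7.25% → €41.59
Bottle of merlot €17.70: beer, wine and spirits → 8.5% → €1.50
Canvas tote bag €22.54: all other tangible goods → 6.75% → €1.52
Umbrella €27.53: all other tangible goods → 6.75% → €1.86
Bike helmet €65.90: sports equipment → 3% → €1.98
Bottle of rosé €14.92: beer, wine and spirits → 8.5% → €1.27
Total tax = €41.59 + €1.50 + €1.52 + €1.86 + €1.98 + €1.27 = €49.72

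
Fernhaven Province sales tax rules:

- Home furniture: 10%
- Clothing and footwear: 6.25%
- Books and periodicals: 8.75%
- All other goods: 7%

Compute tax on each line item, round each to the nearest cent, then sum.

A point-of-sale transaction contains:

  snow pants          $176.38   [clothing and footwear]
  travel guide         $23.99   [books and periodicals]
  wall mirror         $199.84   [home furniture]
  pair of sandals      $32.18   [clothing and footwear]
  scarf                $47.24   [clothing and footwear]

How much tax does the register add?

Snow pants $176.38: clothing and footwear → 6.25% → $11.02
Travel guide $23.99: books and periodicals → 8.75% → $2.10
Wall mirror $199.84: home furniture → 10% → $19.98
Pair of sandals $32.18: clothing and footwear → 6.25% → $2.01
Scarf $47.24: clothing and footwear → 6.25% → $2.95
Total tax = $11.02 + $2.10 + $19.98 + $2.01 + $2.95 = $38.06

$38.06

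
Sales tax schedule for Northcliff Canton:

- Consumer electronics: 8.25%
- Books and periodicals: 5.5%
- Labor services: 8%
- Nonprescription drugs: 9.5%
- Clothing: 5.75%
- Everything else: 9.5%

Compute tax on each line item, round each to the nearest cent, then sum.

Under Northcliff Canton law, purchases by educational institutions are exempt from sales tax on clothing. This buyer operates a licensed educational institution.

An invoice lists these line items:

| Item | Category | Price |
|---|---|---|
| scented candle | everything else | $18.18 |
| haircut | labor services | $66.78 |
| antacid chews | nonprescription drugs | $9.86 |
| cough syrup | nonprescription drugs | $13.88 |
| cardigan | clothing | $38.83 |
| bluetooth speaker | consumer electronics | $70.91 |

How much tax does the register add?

Scented candle $18.18: everything else → 9.5% → $1.73
Haircut $66.78: labor services → 8% → $5.34
Antacid chews $9.86: nonprescription drugs → 9.5% → $0.94
Cough syrup $13.88: nonprescription drugs → 9.5% → $1.32
Cardigan $38.83: clothing, buyer-exempt → 0% → $0.00
Bluetooth speaker $70.91: consumer electronics → 8.25% → $5.85
Total tax = $1.73 + $5.34 + $0.94 + $1.32 + $5.85 = $15.18

$15.18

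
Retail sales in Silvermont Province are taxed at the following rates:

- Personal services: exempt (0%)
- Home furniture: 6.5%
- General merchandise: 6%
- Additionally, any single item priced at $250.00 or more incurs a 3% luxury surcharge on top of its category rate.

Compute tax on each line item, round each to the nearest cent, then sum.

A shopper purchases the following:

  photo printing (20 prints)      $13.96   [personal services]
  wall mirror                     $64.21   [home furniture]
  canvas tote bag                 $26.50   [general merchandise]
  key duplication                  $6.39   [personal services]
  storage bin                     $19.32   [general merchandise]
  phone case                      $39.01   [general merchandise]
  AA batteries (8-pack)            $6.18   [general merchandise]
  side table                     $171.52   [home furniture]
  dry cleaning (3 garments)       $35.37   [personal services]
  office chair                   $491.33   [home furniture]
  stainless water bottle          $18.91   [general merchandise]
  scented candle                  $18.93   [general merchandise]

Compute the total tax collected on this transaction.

Photo printing (20 prints) $13.96: personal services → 0% → $0.00
Wall mirror $64.21: home furniture → 6.5% → $4.17
Canvas tote bag $26.50: general merchandise → 6% → $1.59
Key duplication $6.39: personal services → 0% → $0.00
Storage bin $19.32: general merchandise → 6% → $1.16
Phone case $39.01: general merchandise → 6% → $2.34
AA batteries (8-pack) $6.18: general merchandise → 6% → $0.37
Side table $171.52: home furniture → 6.5% → $11.15
Dry cleaning (3 garments) $35.37: personal services → 0% → $0.00
Office chair $491.33: home furniture → 6.5% + 3% surcharge = 9.5% → $46.68
Stainless water bottle $18.91: general merchandise → 6% → $1.13
Scented candle $18.93: general merchandise → 6% → $1.14
Total tax = $4.17 + $1.59 + $1.16 + $2.34 + $0.37 + $11.15 + $46.68 + $1.13 + $1.14 = $69.73

$69.73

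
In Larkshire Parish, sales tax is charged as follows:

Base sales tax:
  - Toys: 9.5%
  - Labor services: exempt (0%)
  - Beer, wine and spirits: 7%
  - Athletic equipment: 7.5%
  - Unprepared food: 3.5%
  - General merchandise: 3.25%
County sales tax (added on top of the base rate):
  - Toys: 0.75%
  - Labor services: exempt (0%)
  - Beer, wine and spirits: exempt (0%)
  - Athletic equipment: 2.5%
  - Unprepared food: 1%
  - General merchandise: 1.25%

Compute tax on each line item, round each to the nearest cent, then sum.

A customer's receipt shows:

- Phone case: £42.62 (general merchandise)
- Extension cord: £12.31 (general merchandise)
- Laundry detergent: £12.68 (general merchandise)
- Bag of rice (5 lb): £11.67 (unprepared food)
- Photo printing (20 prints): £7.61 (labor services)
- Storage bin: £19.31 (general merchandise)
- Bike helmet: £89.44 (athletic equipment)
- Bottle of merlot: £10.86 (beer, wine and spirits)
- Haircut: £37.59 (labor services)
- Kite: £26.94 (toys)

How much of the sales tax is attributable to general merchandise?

£3.91

Phone case £42.62: general merchandise → 3.25% + 1.25% county = 4.5% → £1.92
Extension cord £12.31: general merchandise → 3.25% + 1.25% county = 4.5% → £0.55
Laundry detergent £12.68: general merchandise → 3.25% + 1.25% county = 4.5% → £0.57
Storage bin £19.31: general merchandise → 3.25% + 1.25% county = 4.5% → £0.87
Tax on general merchandise = £1.92 + £0.55 + £0.57 + £0.87 = £3.91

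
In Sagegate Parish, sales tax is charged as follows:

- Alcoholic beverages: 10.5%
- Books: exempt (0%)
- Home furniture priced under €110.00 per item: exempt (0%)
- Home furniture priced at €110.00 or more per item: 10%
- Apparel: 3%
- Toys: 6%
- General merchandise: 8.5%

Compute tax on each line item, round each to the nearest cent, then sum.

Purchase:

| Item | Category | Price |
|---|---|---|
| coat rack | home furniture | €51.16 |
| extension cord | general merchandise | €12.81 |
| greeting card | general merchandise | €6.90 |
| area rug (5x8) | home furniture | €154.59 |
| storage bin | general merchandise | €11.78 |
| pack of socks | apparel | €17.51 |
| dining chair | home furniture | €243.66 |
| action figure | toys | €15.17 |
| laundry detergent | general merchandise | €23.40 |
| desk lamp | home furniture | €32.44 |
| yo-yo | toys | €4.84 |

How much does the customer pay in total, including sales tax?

€620.49

Coat rack €51.16: home furniture, under €110.00 → 0% → €0.00
Extension cord €12.81: general merchandise → 8.5% → €1.09
Greeting card €6.90: general merchandise → 8.5% → €0.59
Area rug (5x8) €154.59: home furniture, €110.00 or more → 10% → €15.46
Storage bin €11.78: general merchandise → 8.5% → €1.00
Pack of socks €17.51: apparel → 3% → €0.53
Dining chair €243.66: home furniture, €110.00 or more → 10% → €24.37
Action figure €15.17: toys → 6% → €0.91
Laundry detergent €23.40: general merchandise → 8.5% → €1.99
Desk lamp €32.44: home furniture, under €110.00 → 0% → €0.00
Yo-yo €4.84: toys → 6% → €0.29
Subtotal = €574.26; tax = €46.23; total due = €620.49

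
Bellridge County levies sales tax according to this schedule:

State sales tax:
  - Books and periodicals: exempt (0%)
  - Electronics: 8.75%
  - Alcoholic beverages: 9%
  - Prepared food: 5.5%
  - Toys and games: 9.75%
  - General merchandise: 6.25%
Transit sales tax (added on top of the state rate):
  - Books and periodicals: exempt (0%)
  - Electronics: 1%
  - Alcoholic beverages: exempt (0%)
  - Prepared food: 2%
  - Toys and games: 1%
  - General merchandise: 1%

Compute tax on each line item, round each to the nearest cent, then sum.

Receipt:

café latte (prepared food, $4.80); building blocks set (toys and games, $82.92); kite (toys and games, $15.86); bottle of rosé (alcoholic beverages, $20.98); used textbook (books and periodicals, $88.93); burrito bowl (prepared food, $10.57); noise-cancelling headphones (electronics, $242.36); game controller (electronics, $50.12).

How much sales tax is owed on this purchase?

Café latte $4.80: prepared food → 5.5% + 2% transit = 7.5% → $0.36
Building blocks set $82.92: toys and games → 9.75% + 1% transit = 10.75% → $8.91
Kite $15.86: toys and games → 9.75% + 1% transit = 10.75% → $1.70
Bottle of rosé $20.98: alcoholic beverages → 9% + 0% transit = 9% → $1.89
Used textbook $88.93: books and periodicals → 0% + 0% transit = 0% → $0.00
Burrito bowl $10.57: prepared food → 5.5% + 2% transit = 7.5% → $0.79
Noise-cancelling headphones $242.36: electronics → 8.75% + 1% transit = 9.75% → $23.63
Game controller $50.12: electronics → 8.75% + 1% transit = 9.75% → $4.89
Total tax = $0.36 + $8.91 + $1.70 + $1.89 + $0.79 + $23.63 + $4.89 = $42.17

$42.17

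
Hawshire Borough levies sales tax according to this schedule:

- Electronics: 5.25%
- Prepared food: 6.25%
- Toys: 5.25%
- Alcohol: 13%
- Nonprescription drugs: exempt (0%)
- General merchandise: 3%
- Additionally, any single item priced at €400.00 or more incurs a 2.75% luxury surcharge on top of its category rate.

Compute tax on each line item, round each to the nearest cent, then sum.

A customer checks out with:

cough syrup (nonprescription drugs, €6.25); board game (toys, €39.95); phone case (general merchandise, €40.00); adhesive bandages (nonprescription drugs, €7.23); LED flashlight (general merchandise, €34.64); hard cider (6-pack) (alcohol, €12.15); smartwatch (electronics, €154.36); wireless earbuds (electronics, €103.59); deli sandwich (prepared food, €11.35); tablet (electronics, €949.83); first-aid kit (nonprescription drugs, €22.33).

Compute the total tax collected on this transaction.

€96.16

Cough syrup €6.25: nonprescription drugs → 0% → €0.00
Board game €39.95: toys → 5.25% → €2.10
Phone case €40.00: general merchandise → 3% → €1.20
Adhesive bandages €7.23: nonprescription drugs → 0% → €0.00
LED flashlight €34.64: general merchandise → 3% → €1.04
Hard cider (6-pack) €12.15: alcohol → 13% → €1.58
Smartwatch €154.36: electronics → 5.25% → €8.10
Wireless earbuds €103.59: electronics → 5.25% → €5.44
Deli sandwich €11.35: prepared food → 6.25% → €0.71
Tablet €949.83: electronics → 5.25% + 2.75% surcharge = 8% → €75.99
First-aid kit €22.33: nonprescription drugs → 0% → €0.00
Total tax = €2.10 + €1.20 + €1.04 + €1.58 + €8.10 + €5.44 + €0.71 + €75.99 = €96.16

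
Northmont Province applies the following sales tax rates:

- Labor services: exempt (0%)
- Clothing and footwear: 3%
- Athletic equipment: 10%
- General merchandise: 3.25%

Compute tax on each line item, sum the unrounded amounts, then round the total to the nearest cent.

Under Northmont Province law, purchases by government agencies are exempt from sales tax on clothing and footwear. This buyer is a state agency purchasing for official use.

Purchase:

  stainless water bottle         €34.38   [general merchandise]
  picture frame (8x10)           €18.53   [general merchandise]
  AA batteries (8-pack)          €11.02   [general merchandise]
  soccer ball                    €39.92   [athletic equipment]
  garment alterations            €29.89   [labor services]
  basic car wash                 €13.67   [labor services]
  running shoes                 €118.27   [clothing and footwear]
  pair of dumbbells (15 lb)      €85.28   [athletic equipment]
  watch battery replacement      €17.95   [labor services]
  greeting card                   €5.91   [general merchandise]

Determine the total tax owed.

€14.79

Stainless water bottle €34.38: general merchandise → 3.25% → €1.11735
Picture frame (8x10) €18.53: general merchandise → 3.25% → €0.602225
AA batteries (8-pack) €11.02: general merchandise → 3.25% → €0.35815
Soccer ball €39.92: athletic equipment → 10% → €3.992
Garment alterations €29.89: labor services → 0% → €0.00
Basic car wash €13.67: labor services → 0% → €0.00
Running shoes €118.27: clothing and footwear, buyer-exempt → 0% → €0.00
Pair of dumbbells (15 lb) €85.28: athletic equipment → 10% → €8.528
Watch battery replacement €17.95: labor services → 0% → €0.00
Greeting card €5.91: general merchandise → 3.25% → €0.192075
Unrounded tax sum = €14.7898 → €14.79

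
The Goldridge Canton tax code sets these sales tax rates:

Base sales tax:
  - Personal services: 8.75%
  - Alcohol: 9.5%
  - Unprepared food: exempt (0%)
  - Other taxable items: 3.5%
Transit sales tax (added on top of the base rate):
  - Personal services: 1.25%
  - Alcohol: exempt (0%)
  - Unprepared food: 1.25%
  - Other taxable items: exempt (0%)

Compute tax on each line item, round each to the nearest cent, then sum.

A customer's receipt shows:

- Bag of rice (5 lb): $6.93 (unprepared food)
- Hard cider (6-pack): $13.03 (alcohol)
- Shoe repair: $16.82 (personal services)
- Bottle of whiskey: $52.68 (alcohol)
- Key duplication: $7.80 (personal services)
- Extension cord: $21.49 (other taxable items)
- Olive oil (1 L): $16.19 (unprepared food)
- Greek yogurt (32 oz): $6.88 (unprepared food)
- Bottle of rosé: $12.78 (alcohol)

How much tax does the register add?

Bag of rice (5 lb) $6.93: unprepared food → 0% + 1.25% transit = 1.25% → $0.09
Hard cider (6-pack) $13.03: alcohol → 9.5% + 0% transit = 9.5% → $1.24
Shoe repair $16.82: personal services → 8.75% + 1.25% transit = 10% → $1.68
Bottle of whiskey $52.68: alcohol → 9.5% + 0% transit = 9.5% → $5.00
Key duplication $7.80: personal services → 8.75% + 1.25% transit = 10% → $0.78
Extension cord $21.49: other taxable items → 3.5% + 0% transit = 3.5% → $0.75
Olive oil (1 L) $16.19: unprepared food → 0% + 1.25% transit = 1.25% → $0.20
Greek yogurt (32 oz) $6.88: unprepared food → 0% + 1.25% transit = 1.25% → $0.09
Bottle of rosé $12.78: alcohol → 9.5% + 0% transit = 9.5% → $1.21
Total tax = $0.09 + $1.24 + $1.68 + $5.00 + $0.78 + $0.75 + $0.20 + $0.09 + $1.21 = $11.04

$11.04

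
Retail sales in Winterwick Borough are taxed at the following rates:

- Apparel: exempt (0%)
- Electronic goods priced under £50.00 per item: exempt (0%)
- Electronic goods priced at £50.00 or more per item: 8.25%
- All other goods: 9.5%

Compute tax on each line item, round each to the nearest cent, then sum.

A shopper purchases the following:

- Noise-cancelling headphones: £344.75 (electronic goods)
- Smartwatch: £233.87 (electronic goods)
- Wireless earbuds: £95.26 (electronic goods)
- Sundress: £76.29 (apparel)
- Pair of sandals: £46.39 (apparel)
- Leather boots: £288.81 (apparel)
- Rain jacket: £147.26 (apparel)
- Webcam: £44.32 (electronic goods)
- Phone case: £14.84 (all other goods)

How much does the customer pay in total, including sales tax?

£1348.79

Noise-cancelling headphones £344.75: electronic goods, £50.00 or more → 8.25% → £28.44
Smartwatch £233.87: electronic goods, £50.00 or more → 8.25% → £19.29
Wireless earbuds £95.26: electronic goods, £50.00 or more → 8.25% → £7.86
Sundress £76.29: apparel → 0% → £0.00
Pair of sandals £46.39: apparel → 0% → £0.00
Leather boots £288.81: apparel → 0% → £0.00
Rain jacket £147.26: apparel → 0% → £0.00
Webcam £44.32: electronic goods, under £50.00 → 0% → £0.00
Phone case £14.84: all other goods → 9.5% → £1.41
Subtotal = £1291.79; tax = £57.00; total due = £1348.79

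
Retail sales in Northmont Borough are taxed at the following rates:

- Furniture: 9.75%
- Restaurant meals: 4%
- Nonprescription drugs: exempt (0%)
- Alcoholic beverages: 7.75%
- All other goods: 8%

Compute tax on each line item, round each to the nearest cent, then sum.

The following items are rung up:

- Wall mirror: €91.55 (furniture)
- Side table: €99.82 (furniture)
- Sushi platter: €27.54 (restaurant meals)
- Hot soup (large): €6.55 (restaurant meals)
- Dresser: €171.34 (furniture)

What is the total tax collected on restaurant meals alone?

Sushi platter €27.54: restaurant meals → 4% → €1.10
Hot soup (large) €6.55: restaurant meals → 4% → €0.26
Tax on restaurant meals = €1.10 + €0.26 = €1.36

€1.36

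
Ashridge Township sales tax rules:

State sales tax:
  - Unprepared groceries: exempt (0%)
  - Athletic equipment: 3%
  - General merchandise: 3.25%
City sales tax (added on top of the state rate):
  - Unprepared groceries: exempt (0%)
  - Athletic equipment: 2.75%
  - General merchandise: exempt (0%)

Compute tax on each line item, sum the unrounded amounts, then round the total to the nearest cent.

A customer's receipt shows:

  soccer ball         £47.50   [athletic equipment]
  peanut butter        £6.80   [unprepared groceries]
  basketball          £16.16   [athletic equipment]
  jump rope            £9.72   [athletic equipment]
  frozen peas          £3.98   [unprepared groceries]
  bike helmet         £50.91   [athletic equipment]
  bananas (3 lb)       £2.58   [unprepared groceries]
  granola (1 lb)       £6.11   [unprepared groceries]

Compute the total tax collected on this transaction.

£7.15

Soccer ball £47.50: athletic equipment → 3% + 2.75% city = 5.75% → £2.73125
Peanut butter £6.80: unprepared groceries → 0% + 0% city = 0% → £0.00
Basketball £16.16: athletic equipment → 3% + 2.75% city = 5.75% → £0.9292
Jump rope £9.72: athletic equipment → 3% + 2.75% city = 5.75% → £0.5589
Frozen peas £3.98: unprepared groceries → 0% + 0% city = 0% → £0.00
Bike helmet £50.91: athletic equipment → 3% + 2.75% city = 5.75% → £2.927325
Bananas (3 lb) £2.58: unprepared groceries → 0% + 0% city = 0% → £0.00
Granola (1 lb) £6.11: unprepared groceries → 0% + 0% city = 0% → £0.00
Unrounded tax sum = £7.146675 → £7.15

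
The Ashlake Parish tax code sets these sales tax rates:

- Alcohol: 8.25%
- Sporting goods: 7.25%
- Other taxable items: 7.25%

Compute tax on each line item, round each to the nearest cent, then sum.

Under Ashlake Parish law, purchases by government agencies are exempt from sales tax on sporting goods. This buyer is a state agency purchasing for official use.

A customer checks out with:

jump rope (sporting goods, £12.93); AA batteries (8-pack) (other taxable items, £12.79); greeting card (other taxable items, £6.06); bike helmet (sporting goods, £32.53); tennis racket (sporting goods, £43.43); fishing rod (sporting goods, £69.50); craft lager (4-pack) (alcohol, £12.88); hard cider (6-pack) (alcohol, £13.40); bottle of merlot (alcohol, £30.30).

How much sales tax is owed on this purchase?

Jump rope £12.93: sporting goods, buyer-exempt → 0% → £0.00
AA batteries (8-pack) £12.79: other taxable items → 7.25% → £0.93
Greeting card £6.06: other taxable items → 7.25% → £0.44
Bike helmet £32.53: sporting goods, buyer-exempt → 0% → £0.00
Tennis racket £43.43: sporting goods, buyer-exempt → 0% → £0.00
Fishing rod £69.50: sporting goods, buyer-exempt → 0% → £0.00
Craft lager (4-pack) £12.88: alcohol → 8.25% → £1.06
Hard cider (6-pack) £13.40: alcohol → 8.25% → £1.11
Bottle of merlot £30.30: alcohol → 8.25% → £2.50
Total tax = £0.93 + £0.44 + £1.06 + £1.11 + £2.50 = £6.04

£6.04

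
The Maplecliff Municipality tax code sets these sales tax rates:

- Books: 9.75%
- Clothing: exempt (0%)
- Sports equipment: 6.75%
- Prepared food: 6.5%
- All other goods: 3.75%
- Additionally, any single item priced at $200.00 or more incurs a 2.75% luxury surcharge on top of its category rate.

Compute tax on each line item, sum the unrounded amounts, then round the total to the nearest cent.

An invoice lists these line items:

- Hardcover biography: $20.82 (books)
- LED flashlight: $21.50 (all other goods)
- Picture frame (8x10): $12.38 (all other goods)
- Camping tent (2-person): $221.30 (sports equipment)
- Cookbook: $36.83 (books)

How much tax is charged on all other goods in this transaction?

$1.27

LED flashlight $21.50: all other goods → 3.75% → $0.80625
Picture frame (8x10) $12.38: all other goods → 3.75% → $0.46425
Tax on all other goods: unrounded sum = $1.2705 → $1.27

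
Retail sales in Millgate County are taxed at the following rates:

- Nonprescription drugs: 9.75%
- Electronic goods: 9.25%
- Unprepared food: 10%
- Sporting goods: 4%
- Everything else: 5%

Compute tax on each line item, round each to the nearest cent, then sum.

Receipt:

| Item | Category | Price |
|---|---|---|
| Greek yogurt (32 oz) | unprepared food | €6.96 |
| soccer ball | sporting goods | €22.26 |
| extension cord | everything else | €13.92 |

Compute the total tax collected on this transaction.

Greek yogurt (32 oz) €6.96: unprepared food → 10% → €0.70
Soccer ball €22.26: sporting goods → 4% → €0.89
Extension cord €13.92: everything else → 5% → €0.70
Total tax = €0.70 + €0.89 + €0.70 = €2.29

€2.29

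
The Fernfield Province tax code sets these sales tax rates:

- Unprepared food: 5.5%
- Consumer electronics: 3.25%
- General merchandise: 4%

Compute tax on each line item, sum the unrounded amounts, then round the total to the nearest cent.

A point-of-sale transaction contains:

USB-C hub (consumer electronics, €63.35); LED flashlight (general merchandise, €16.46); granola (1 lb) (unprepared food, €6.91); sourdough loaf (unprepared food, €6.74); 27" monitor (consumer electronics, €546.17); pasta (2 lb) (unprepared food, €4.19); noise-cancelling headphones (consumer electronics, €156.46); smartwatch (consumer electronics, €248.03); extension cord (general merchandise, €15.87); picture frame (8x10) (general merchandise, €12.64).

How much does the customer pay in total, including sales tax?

€1112.56

USB-C hub €63.35: consumer electronics → 3.25% → €2.058875
LED flashlight €16.46: general merchandise → 4% → €0.6584
Granola (1 lb) €6.91: unprepared food → 5.5% → €0.38005
Sourdough loaf €6.74: unprepared food → 5.5% → €0.3707
27" monitor €546.17: consumer electronics → 3.25% → €17.750525
Pasta (2 lb) €4.19: unprepared food → 5.5% → €0.23045
Noise-cancelling headphones €156.46: consumer electronics → 3.25% → €5.08495
Smartwatch €248.03: consumer electronics → 3.25% → €8.060975
Extension cord €15.87: general merchandise → 4% → €0.6348
Picture frame (8x10) €12.64: general merchandise → 4% → €0.5056
Subtotal = €1076.82; unrounded tax = €35.735325 → €35.74; total due = €1112.56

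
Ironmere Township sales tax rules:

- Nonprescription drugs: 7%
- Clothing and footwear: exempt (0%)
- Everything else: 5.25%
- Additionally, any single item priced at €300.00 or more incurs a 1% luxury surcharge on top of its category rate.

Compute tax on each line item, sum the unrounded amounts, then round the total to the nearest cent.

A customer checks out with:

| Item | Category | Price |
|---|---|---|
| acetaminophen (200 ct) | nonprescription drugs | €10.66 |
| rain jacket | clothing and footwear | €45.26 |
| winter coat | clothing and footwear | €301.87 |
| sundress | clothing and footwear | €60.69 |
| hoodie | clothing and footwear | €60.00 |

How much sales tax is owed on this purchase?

Acetaminophen (200 ct) €10.66: nonprescription drugs → 7% → €0.7462
Rain jacket €45.26: clothing and footwear → 0% → €0.00
Winter coat €301.87: clothing and footwear → 0% + 1% surcharge = 1% → €3.0187
Sundress €60.69: clothing and footwear → 0% → €0.00
Hoodie €60.00: clothing and footwear → 0% → €0.00
Unrounded tax sum = €3.7649 → €3.76

€3.76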